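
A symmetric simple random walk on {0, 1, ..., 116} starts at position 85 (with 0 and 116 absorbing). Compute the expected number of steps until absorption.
E[τ | X_0 = 85] = 2635

Let v_k = E[τ | X_0 = k]. Boundary: v_0 = v_116 = 0. Recurrence: v_k = 1 + (v_{k-1} + v_{k+1})/2 for 1 ≤ k ≤ 115. The particular solution to v_k − (v_{k-1} + v_{k+1})/2 = 1 is v_k = −k^2. Adding homogeneous solution A + B k and matching boundaries gives v_k = k (116 − k). Substituting k = 85: v_85 = 85 · 31 = 2635.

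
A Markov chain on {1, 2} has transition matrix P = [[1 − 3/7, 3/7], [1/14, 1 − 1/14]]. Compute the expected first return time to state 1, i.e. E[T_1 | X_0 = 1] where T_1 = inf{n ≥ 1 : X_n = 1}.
E[T_1 | X_0 = 1] = 1/π_1 = 7

For an irreducible recurrent Markov chain with stationary distribution π, E[T_i | X_0 = i] = 1/π_i (Kac's formula). Here π_1 = (1/14)/(3/7 + 1/14) = (1/14)/(1/2) = 1/7, so E[T_1 | X_0 = 1] = 1/π_1 = (3/7 + 1/14)/(1/14) = (1/2)/(1/14) = 7.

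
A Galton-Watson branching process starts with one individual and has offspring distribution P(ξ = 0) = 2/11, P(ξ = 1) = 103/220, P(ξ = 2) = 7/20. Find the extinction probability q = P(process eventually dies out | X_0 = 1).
q = 40/77

The pgf is f(s) = 2/11 + 103/220·s + 7/20·s². The extinction probability q is the smallest fixed point of f in [0, 1]. Setting s = f(s):
  7/20·s² + (103/220 − 1)·s + 2/11 = 0
  7/20·s² − (2/11 + 7/20)·s + 2/11 = 0
which factors as (s − 1)·(7/20·s − 2/11) = 0, giving roots s = 1 and s = (2/11)/(7/20) = 40/77.
Mean offspring μ = 103/220 + 2·7/20 = 257/220 > 1 (supercritical), so q < 1. The extinction probability is the smaller root: q = (2/11)/(7/20) = 40/77.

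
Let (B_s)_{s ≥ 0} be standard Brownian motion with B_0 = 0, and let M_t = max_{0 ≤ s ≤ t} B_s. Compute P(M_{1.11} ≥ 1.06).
P(M_{1.11} ≥ 1.06) = 2·P(B_{1.11} ≥ 1.06) = 2(1 − Φ(1.06/√1.11)) ≈ 0.3144

By the reflection principle for Brownian motion, P(M_t ≥ a) = 2 · P(B_t ≥ a) for a ≥ 0. Since B_t ~ N(0, t), P(B_t ≥ 1.06) = 1 − Φ(1.06/√t) = 1 − Φ(1.06/√1.11) = 1 − Φ(1.0061). So
  P(M_{1.11} ≥ 1.06) = 2(1 − Φ(1.0061)) ≈ 0.3144.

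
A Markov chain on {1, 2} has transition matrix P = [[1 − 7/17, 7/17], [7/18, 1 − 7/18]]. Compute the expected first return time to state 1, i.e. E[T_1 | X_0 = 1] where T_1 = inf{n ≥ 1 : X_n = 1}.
E[T_1 | X_0 = 1] = 1/π_1 = 35/17

For an irreducible recurrent Markov chain with stationary distribution π, E[T_i | X_0 = i] = 1/π_i (Kac's formula). Here π_1 = (7/18)/(7/17 + 7/18) = (7/18)/(245/306) = 17/35, so E[T_1 | X_0 = 1] = 1/π_1 = (7/17 + 7/18)/(7/18) = (245/306)/(7/18) = 35/17.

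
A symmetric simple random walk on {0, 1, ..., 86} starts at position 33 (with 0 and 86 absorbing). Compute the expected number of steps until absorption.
E[τ | X_0 = 33] = 1749

Let v_k = E[τ | X_0 = k]. Boundary: v_0 = v_86 = 0. Recurrence: v_k = 1 + (v_{k-1} + v_{k+1})/2 for 1 ≤ k ≤ 85. The particular solution to v_k − (v_{k-1} + v_{k+1})/2 = 1 is v_k = −k^2. Adding homogeneous solution A + B k and matching boundaries gives v_k = k (86 − k). Substituting k = 33: v_33 = 33 · 53 = 1749.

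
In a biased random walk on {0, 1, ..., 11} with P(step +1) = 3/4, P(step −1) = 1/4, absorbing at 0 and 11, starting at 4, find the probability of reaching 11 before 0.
P(hit 11 before 0) = (1 − (1/3)^4) / (1 − (1/3)^11) = 87480/88573

Let u_k denote P(reach 11 before 0 | start at k). Boundary: u_0 = 0, u_11 = 1. Recurrence: u_k = 3/4·u_{k+1} + 1/4·u_{k-1} for 1 ≤ k ≤ 10. Try u_k = A + B·r^k with r = q/p = (1/4)/(3/4) = 1/3. Substitution satisfies the recurrence; boundary conditions give:
  u_k = (1 − r^k) / (1 − r^N) = (1 − (1/3)^4) / (1 − (1/3)^11) = 87480/88573.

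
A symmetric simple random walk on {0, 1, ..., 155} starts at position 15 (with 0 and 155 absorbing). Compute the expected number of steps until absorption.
E[τ | X_0 = 15] = 2100

Let v_k = E[τ | X_0 = k]. Boundary: v_0 = v_155 = 0. Recurrence: v_k = 1 + (v_{k-1} + v_{k+1})/2 for 1 ≤ k ≤ 154. The particular solution to v_k − (v_{k-1} + v_{k+1})/2 = 1 is v_k = −k^2. Adding homogeneous solution A + B k and matching boundaries gives v_k = k (155 − k). Substituting k = 15: v_15 = 15 · 140 = 2100.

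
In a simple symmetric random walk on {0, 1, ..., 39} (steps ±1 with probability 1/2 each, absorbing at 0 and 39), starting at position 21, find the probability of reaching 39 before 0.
P(hit 39 before 0) = 21/39 = 7/13

Let u_k = P(hit 39 before 0 | start at k). Then u_0 = 0, u_39 = 1, and u_k = u_{k-1}/2 + u_{k+1}/2 for 1 ≤ k ≤ 38. This harmonic recurrence is solved by u_k = k/39, giving u_21 = 21/39 = 7/13.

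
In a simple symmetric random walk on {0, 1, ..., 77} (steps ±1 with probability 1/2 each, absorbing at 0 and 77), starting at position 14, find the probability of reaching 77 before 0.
P(hit 77 before 0) = 14/77 = 2/11

Let u_k = P(hit 77 before 0 | start at k). Then u_0 = 0, u_77 = 1, and u_k = u_{k-1}/2 + u_{k+1}/2 for 1 ≤ k ≤ 76. This harmonic recurrence is solved by u_k = k/77, giving u_14 = 14/77 = 2/11.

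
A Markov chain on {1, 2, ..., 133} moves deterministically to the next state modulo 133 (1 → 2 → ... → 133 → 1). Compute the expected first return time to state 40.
E[T_40 | X_0 = 40] = 133

The chain cycles deterministically, so starting at state 40 it returns in exactly 133 steps. Equivalently, the stationary distribution is uniform π_j = 1/133 for every state j, so by Kac's formula E[T_40] = 1/π_40 = 133.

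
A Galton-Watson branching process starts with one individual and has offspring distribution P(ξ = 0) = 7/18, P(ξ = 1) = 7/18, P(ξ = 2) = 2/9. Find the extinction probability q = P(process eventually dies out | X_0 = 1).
q = 1

Mean offspring μ = 0·7/18 + 1·7/18 + 2·2/9 = 5/6 ≤ 1. For μ ≤ 1 with offspring not concentrated at 1, the Galton-Watson process goes extinct almost surely, so q = 1.
(Algebraic check: The pgf is f(s) = 7/18 + 7/18·s + 2/9·s². The extinction probability q is the smallest fixed point of f in [0, 1]. Setting s = f(s):
  2/9·s² + (7/18 − 1)·s + 7/18 = 0
  2/9·s² − (7/18 + 2/9)·s + 7/18 = 0
which factors as (s − 1)·(2/9·s − 7/18) = 0, giving roots s = 1 and s = (7/18)/(2/9) = 7/4. Since 7/4 ≥ 1, the smallest root in [0, 1] is s = 1.)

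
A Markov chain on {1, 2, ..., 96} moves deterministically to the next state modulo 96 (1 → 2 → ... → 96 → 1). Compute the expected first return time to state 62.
E[T_62 | X_0 = 62] = 96

The chain cycles deterministically, so starting at state 62 it returns in exactly 96 steps. Equivalently, the stationary distribution is uniform π_j = 1/96 for every state j, so by Kac's formula E[T_62] = 1/π_62 = 96.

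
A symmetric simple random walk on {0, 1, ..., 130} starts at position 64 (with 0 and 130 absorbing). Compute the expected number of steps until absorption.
E[τ | X_0 = 64] = 4224

Let v_k = E[τ | X_0 = k]. Boundary: v_0 = v_130 = 0. Recurrence: v_k = 1 + (v_{k-1} + v_{k+1})/2 for 1 ≤ k ≤ 129. The particular solution to v_k − (v_{k-1} + v_{k+1})/2 = 1 is v_k = −k^2. Adding homogeneous solution A + B k and matching boundaries gives v_k = k (130 − k). Substituting k = 64: v_64 = 64 · 66 = 4224.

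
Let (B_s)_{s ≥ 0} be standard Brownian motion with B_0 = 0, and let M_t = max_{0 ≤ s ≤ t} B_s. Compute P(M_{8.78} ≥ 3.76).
P(M_{8.78} ≥ 3.76) = 2·P(B_{8.78} ≥ 3.76) = 2(1 − Φ(3.76/√8.78)) ≈ 0.2045

By the reflection principle for Brownian motion, P(M_t ≥ a) = 2 · P(B_t ≥ a) for a ≥ 0. Since B_t ~ N(0, t), P(B_t ≥ 3.76) = 1 − Φ(3.76/√t) = 1 − Φ(3.76/√8.78) = 1 − Φ(1.2689). So
  P(M_{8.78} ≥ 3.76) = 2(1 − Φ(1.2689)) ≈ 0.2045.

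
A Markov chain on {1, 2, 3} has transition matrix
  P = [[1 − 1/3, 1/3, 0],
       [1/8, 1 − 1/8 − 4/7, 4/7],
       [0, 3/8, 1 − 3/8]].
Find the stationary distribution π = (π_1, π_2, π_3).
π = (63/487, 168/487, 256/487)

This is a birth-death chain on three states, which satisfies detailed balance: π_1 · P_{12} = π_2 · P_{21} and π_2 · P_{23} = π_3 · P_{32}.
From π_1 · 1/3 = π_2 · 1/8: π_2/π_1 = (1/3)/(1/8) = 8/3.
From π_2 · 4/7 = π_3 · 3/8: π_3/π_2 = (4/7)/(3/8) = 32/21.
Take π_1 proportional to 1; then unnormalized π = (1, 8/3, 256/63). Normalize by dividing by the sum 487/63:
  π = (63/487, 168/487, 256/487).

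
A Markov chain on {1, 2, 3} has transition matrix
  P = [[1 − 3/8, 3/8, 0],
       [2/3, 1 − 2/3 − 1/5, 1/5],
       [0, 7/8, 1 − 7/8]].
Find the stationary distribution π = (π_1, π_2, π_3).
π = (560/947, 315/947, 72/947)

This is a birth-death chain on three states, which satisfies detailed balance: π_1 · P_{12} = π_2 · P_{21} and π_2 · P_{23} = π_3 · P_{32}.
From π_1 · 3/8 = π_2 · 2/3: π_2/π_1 = (3/8)/(2/3) = 9/16.
From π_2 · 1/5 = π_3 · 7/8: π_3/π_2 = (1/5)/(7/8) = 8/35.
Take π_1 proportional to 1; then unnormalized π = (1, 9/16, 9/70). Normalize by dividing by the sum 947/560:
  π = (560/947, 315/947, 72/947).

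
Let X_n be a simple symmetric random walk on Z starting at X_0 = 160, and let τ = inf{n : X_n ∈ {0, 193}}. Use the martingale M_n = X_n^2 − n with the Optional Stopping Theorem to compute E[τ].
E[τ] = 5280

M_n = X_n^2 − n is a martingale (since E[X_{n+1}^2 | F_n] = X_n^2 + 1). By OST (τ has finite mean in a bounded region), E[M_τ] = E[M_0] = X_0^2 − 0 = 160^2 = 25600. Also E[M_τ] = E[X_τ^2] − E[τ]. The walk exits at 0 or 193, with P(hit 193 first) = 160/193, so E[X_τ^2] = 193^2 · 160/193 + 0 = 30880. Thus E[τ] = E[X_τ^2] − E[M_τ] = 30880 − 25600 = 5280 = 160(193 − 160) = 5280.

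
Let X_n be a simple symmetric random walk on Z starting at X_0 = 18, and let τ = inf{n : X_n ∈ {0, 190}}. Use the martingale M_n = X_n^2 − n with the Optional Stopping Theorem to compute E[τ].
E[τ] = 3096

M_n = X_n^2 − n is a martingale (since E[X_{n+1}^2 | F_n] = X_n^2 + 1). By OST (τ has finite mean in a bounded region), E[M_τ] = E[M_0] = X_0^2 − 0 = 18^2 = 324. Also E[M_τ] = E[X_τ^2] − E[τ]. The walk exits at 0 or 190, with P(hit 190 first) = 18/190, so E[X_τ^2] = 190^2 · 18/190 + 0 = 3420. Thus E[τ] = E[X_τ^2] − E[M_τ] = 3420 − 324 = 3096 = 18(190 − 18) = 3096.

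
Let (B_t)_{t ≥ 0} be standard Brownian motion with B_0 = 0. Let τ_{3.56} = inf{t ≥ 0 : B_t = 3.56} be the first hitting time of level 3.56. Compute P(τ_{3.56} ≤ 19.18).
P(τ_{3.56} ≤ 19.18) = 2(1 − Φ(3.56/√19.18)) = 2(1 − Φ(0.8129)) ≈ 0.4163

By the reflection principle for standard BM, P(τ_b ≤ t) = 2 · P(B_t ≥ b). Since B_t ~ N(0, t), P(B_t ≥ 3.56) = 1 − Φ(3.56/√t) = 1 − Φ(3.56/√19.18) = 1 − Φ(0.8129) ≈ 0.20814. Doubling: P(τ_{3.56} ≤ 19.18) ≈ 2 · 0.20814 = 0.41628 ≈ 0.4163.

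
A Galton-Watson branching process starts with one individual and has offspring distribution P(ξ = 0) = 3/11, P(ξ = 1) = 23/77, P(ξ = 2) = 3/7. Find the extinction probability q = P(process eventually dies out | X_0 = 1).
q = 7/11

The pgf is f(s) = 3/11 + 23/77·s + 3/7·s². The extinction probability q is the smallest fixed point of f in [0, 1]. Setting s = f(s):
  3/7·s² + (23/77 − 1)·s + 3/11 = 0
  3/7·s² − (3/11 + 3/7)·s + 3/11 = 0
which factors as (s − 1)·(3/7·s − 3/11) = 0, giving roots s = 1 and s = (3/11)/(3/7) = 7/11.
Mean offspring μ = 23/77 + 2·3/7 = 89/77 > 1 (supercritical), so q < 1. The extinction probability is the smaller root: q = (3/11)/(3/7) = 7/11.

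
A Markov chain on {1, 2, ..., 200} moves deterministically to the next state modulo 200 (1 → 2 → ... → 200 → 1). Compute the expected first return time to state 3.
E[T_3 | X_0 = 3] = 200

The chain cycles deterministically, so starting at state 3 it returns in exactly 200 steps. Equivalently, the stationary distribution is uniform π_j = 1/200 for every state j, so by Kac's formula E[T_3] = 1/π_3 = 200.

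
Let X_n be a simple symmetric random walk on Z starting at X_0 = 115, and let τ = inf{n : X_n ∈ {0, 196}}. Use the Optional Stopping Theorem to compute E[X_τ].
E[X_τ] = 115

X_n is a martingale and τ is a bounded-mean stopping time (indeed τ is finite a.s. with bounded expectation since the walk is in a bounded region). By the OST, E[X_τ] = E[X_0] = 115. Equivalently: E[X_τ] = 196 · P(hit 196 first) + 0 · P(hit 0 first) = 196 · (115/196) = 115.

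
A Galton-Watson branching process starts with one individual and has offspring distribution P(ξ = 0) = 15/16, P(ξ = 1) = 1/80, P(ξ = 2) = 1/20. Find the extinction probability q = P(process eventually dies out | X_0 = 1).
q = 1

Mean offspring μ = 0·15/16 + 1·1/80 + 2·1/20 = 9/80 ≤ 1. For μ ≤ 1 with offspring not concentrated at 1, the Galton-Watson process goes extinct almost surely, so q = 1.
(Algebraic check: The pgf is f(s) = 15/16 + 1/80·s + 1/20·s². The extinction probability q is the smallest fixed point of f in [0, 1]. Setting s = f(s):
  1/20·s² + (1/80 − 1)·s + 15/16 = 0
  1/20·s² − (15/16 + 1/20)·s + 15/16 = 0
which factors as (s − 1)·(1/20·s − 15/16) = 0, giving roots s = 1 and s = (15/16)/(1/20) = 75/4. Since 75/4 ≥ 1, the smallest root in [0, 1] is s = 1.)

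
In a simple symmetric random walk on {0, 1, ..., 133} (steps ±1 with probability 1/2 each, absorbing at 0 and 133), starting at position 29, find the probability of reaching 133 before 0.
P(hit 133 before 0) = 29/133

Let u_k = P(hit 133 before 0 | start at k). Then u_0 = 0, u_133 = 1, and u_k = u_{k-1}/2 + u_{k+1}/2 for 1 ≤ k ≤ 132. This harmonic recurrence is solved by u_k = k/133, giving u_29 = 29/133.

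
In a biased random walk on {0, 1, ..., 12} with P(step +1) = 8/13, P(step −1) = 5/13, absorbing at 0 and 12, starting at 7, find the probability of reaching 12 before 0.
P(hit 12 before 0) = (1 − (5/8)^7) / (1 − (5/8)^12) = 22053158912/22825112037

Let u_k denote P(reach 12 before 0 | start at k). Boundary: u_0 = 0, u_12 = 1. Recurrence: u_k = 8/13·u_{k+1} + 5/13·u_{k-1} for 1 ≤ k ≤ 11. Try u_k = A + B·r^k with r = q/p = (5/13)/(8/13) = 5/8. Substitution satisfies the recurrence; boundary conditions give:
  u_k = (1 − r^k) / (1 − r^N) = (1 − (5/8)^7) / (1 − (5/8)^12) = 22053158912/22825112037.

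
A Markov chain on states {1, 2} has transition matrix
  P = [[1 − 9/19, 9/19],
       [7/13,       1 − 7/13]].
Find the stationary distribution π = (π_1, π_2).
π_1 = 133/250, π_2 = 117/250

Solve πP = π with π_1 + π_2 = 1. From πP = π: π_1 · (1 − 9/19) + π_2 · 7/13 = π_1 ⇒ π_2 · 7/13 = π_1 · 9/19 ⇒ π_2/π_1 = (9/19)/(7/13) = 117/133. Together with π_1 + π_2 = 1:
  π_1 = (7/13)/(9/19 + 7/13) = (7/13)/(250/247) = 133/250,
  π_2 = (9/19)/(9/19 + 7/13) = (9/19)/(250/247) = 117/250.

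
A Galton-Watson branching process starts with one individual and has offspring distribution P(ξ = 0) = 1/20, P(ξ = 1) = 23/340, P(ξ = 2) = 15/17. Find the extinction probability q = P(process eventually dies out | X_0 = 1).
q = 17/300

The pgf is f(s) = 1/20 + 23/340·s + 15/17·s². The extinction probability q is the smallest fixed point of f in [0, 1]. Setting s = f(s):
  15/17·s² + (23/340 − 1)·s + 1/20 = 0
  15/17·s² − (1/20 + 15/17)·s + 1/20 = 0
which factors as (s − 1)·(15/17·s − 1/20) = 0, giving roots s = 1 and s = (1/20)/(15/17) = 17/300.
Mean offspring μ = 23/340 + 2·15/17 = 623/340 > 1 (supercritical), so q < 1. The extinction probability is the smaller root: q = (1/20)/(15/17) = 17/300.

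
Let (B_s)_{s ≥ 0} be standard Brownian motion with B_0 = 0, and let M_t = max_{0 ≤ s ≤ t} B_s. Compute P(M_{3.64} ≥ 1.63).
P(M_{3.64} ≥ 1.63) = 2·P(B_{3.64} ≥ 1.63) = 2(1 − Φ(1.63/√3.64)) ≈ 0.3929

By the reflection principle for Brownian motion, P(M_t ≥ a) = 2 · P(B_t ≥ a) for a ≥ 0. Since B_t ~ N(0, t), P(B_t ≥ 1.63) = 1 − Φ(1.63/√t) = 1 − Φ(1.63/√3.64) = 1 − Φ(0.8544). So
  P(M_{3.64} ≥ 1.63) = 2(1 − Φ(0.8544)) ≈ 0.3929.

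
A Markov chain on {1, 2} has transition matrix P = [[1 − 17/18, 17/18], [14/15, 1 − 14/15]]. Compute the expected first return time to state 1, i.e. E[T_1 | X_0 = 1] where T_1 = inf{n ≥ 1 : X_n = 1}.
E[T_1 | X_0 = 1] = 1/π_1 = 169/84

For an irreducible recurrent Markov chain with stationary distribution π, E[T_i | X_0 = i] = 1/π_i (Kac's formula). Here π_1 = (14/15)/(17/18 + 14/15) = (14/15)/(169/90) = 84/169, so E[T_1 | X_0 = 1] = 1/π_1 = (17/18 + 14/15)/(14/15) = (169/90)/(14/15) = 169/84.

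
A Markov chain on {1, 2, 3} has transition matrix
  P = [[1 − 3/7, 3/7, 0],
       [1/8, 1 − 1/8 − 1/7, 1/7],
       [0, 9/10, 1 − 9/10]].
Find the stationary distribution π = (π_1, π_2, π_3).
π = (147/731, 504/731, 80/731)

This is a birth-death chain on three states, which satisfies detailed balance: π_1 · P_{12} = π_2 · P_{21} and π_2 · P_{23} = π_3 · P_{32}.
From π_1 · 3/7 = π_2 · 1/8: π_2/π_1 = (3/7)/(1/8) = 24/7.
From π_2 · 1/7 = π_3 · 9/10: π_3/π_2 = (1/7)/(9/10) = 10/63.
Take π_1 proportional to 1; then unnormalized π = (1, 24/7, 80/147). Normalize by dividing by the sum 731/147:
  π = (147/731, 504/731, 80/731).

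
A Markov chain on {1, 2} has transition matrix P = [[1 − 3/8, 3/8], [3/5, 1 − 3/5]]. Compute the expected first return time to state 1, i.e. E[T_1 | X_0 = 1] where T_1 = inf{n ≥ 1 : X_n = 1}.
E[T_1 | X_0 = 1] = 1/π_1 = 13/8

For an irreducible recurrent Markov chain with stationary distribution π, E[T_i | X_0 = i] = 1/π_i (Kac's formula). Here π_1 = (3/5)/(3/8 + 3/5) = (3/5)/(39/40) = 8/13, so E[T_1 | X_0 = 1] = 1/π_1 = (3/8 + 3/5)/(3/5) = (39/40)/(3/5) = 13/8.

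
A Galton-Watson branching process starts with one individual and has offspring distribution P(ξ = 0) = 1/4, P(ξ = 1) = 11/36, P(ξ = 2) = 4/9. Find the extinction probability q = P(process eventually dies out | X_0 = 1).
q = 9/16

The pgf is f(s) = 1/4 + 11/36·s + 4/9·s². The extinction probability q is the smallest fixed point of f in [0, 1]. Setting s = f(s):
  4/9·s² + (11/36 − 1)·s + 1/4 = 0
  4/9·s² − (1/4 + 4/9)·s + 1/4 = 0
which factors as (s − 1)·(4/9·s − 1/4) = 0, giving roots s = 1 and s = (1/4)/(4/9) = 9/16.
Mean offspring μ = 11/36 + 2·4/9 = 43/36 > 1 (supercritical), so q < 1. The extinction probability is the smaller root: q = (1/4)/(4/9) = 9/16.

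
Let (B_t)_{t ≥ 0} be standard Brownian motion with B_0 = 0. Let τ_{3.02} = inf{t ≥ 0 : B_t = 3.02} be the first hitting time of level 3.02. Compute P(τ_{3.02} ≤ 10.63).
P(τ_{3.02} ≤ 10.63) = 2(1 − Φ(3.02/√10.63)) = 2(1 − Φ(0.9263)) ≈ 0.3543

By the reflection principle for standard BM, P(τ_b ≤ t) = 2 · P(B_t ≥ b). Since B_t ~ N(0, t), P(B_t ≥ 3.02) = 1 − Φ(3.02/√t) = 1 − Φ(3.02/√10.63) = 1 − Φ(0.9263) ≈ 0.17715. Doubling: P(τ_{3.02} ≤ 10.63) ≈ 2 · 0.17715 = 0.35430 ≈ 0.3543.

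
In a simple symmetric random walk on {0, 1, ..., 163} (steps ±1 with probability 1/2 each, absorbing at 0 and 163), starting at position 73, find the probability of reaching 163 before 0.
P(hit 163 before 0) = 73/163

Let u_k = P(hit 163 before 0 | start at k). Then u_0 = 0, u_163 = 1, and u_k = u_{k-1}/2 + u_{k+1}/2 for 1 ≤ k ≤ 162. This harmonic recurrence is solved by u_k = k/163, giving u_73 = 73/163.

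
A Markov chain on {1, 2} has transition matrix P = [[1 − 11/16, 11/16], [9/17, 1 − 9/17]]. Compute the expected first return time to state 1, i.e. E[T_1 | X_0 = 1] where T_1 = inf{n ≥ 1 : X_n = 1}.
E[T_1 | X_0 = 1] = 1/π_1 = 331/144

For an irreducible recurrent Markov chain with stationary distribution π, E[T_i | X_0 = i] = 1/π_i (Kac's formula). Here π_1 = (9/17)/(11/16 + 9/17) = (9/17)/(331/272) = 144/331, so E[T_1 | X_0 = 1] = 1/π_1 = (11/16 + 9/17)/(9/17) = (331/272)/(9/17) = 331/144.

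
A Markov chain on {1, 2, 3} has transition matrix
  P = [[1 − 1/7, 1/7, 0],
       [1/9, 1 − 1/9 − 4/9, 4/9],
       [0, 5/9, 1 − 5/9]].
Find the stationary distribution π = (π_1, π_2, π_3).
π = (35/116, 45/116, 9/29)

This is a birth-death chain on three states, which satisfies detailed balance: π_1 · P_{12} = π_2 · P_{21} and π_2 · P_{23} = π_3 · P_{32}.
From π_1 · 1/7 = π_2 · 1/9: π_2/π_1 = (1/7)/(1/9) = 9/7.
From π_2 · 4/9 = π_3 · 5/9: π_3/π_2 = (4/9)/(5/9) = 4/5.
Take π_1 proportional to 1; then unnormalized π = (1, 9/7, 36/35). Normalize by dividing by the sum 116/35:
  π = (35/116, 45/116, 9/29).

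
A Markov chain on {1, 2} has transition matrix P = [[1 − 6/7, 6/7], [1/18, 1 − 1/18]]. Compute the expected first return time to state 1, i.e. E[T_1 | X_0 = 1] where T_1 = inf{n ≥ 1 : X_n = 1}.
E[T_1 | X_0 = 1] = 1/π_1 = 115/7

For an irreducible recurrent Markov chain with stationary distribution π, E[T_i | X_0 = i] = 1/π_i (Kac's formula). Here π_1 = (1/18)/(6/7 + 1/18) = (1/18)/(115/126) = 7/115, so E[T_1 | X_0 = 1] = 1/π_1 = (6/7 + 1/18)/(1/18) = (115/126)/(1/18) = 115/7.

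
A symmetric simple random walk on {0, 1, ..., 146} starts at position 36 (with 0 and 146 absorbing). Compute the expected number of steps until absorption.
E[τ | X_0 = 36] = 3960

Let v_k = E[τ | X_0 = k]. Boundary: v_0 = v_146 = 0. Recurrence: v_k = 1 + (v_{k-1} + v_{k+1})/2 for 1 ≤ k ≤ 145. The particular solution to v_k − (v_{k-1} + v_{k+1})/2 = 1 is v_k = −k^2. Adding homogeneous solution A + B k and matching boundaries gives v_k = k (146 − k). Substituting k = 36: v_36 = 36 · 110 = 3960.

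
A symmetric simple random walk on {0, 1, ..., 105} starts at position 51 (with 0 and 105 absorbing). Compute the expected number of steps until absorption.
E[τ | X_0 = 51] = 2754

Let v_k = E[τ | X_0 = k]. Boundary: v_0 = v_105 = 0. Recurrence: v_k = 1 + (v_{k-1} + v_{k+1})/2 for 1 ≤ k ≤ 104. The particular solution to v_k − (v_{k-1} + v_{k+1})/2 = 1 is v_k = −k^2. Adding homogeneous solution A + B k and matching boundaries gives v_k = k (105 − k). Substituting k = 51: v_51 = 51 · 54 = 2754.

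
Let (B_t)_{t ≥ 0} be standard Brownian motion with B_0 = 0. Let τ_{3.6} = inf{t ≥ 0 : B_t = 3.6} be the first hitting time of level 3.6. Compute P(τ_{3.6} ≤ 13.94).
P(τ_{3.6} ≤ 13.94) = 2(1 − Φ(3.6/√13.94)) = 2(1 − Φ(0.9642)) ≈ 0.3349

By the reflection principle for standard BM, P(τ_b ≤ t) = 2 · P(B_t ≥ b). Since B_t ~ N(0, t), P(B_t ≥ 3.6) = 1 − Φ(3.6/√t) = 1 − Φ(3.6/√13.94) = 1 − Φ(0.9642) ≈ 0.16747. Doubling: P(τ_{3.6} ≤ 13.94) ≈ 2 · 0.16747 = 0.33494 ≈ 0.3349.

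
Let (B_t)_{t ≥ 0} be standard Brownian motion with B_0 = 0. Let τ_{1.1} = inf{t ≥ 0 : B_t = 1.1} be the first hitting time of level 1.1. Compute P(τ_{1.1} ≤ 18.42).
P(τ_{1.1} ≤ 18.42) = 2(1 − Φ(1.1/√18.42)) = 2(1 − Φ(0.2563)) ≈ 0.7977

By the reflection principle for standard BM, P(τ_b ≤ t) = 2 · P(B_t ≥ b). Since B_t ~ N(0, t), P(B_t ≥ 1.1) = 1 − Φ(1.1/√t) = 1 − Φ(1.1/√18.42) = 1 − Φ(0.2563) ≈ 0.39886. Doubling: P(τ_{1.1} ≤ 18.42) ≈ 2 · 0.39886 = 0.79772 ≈ 0.7977.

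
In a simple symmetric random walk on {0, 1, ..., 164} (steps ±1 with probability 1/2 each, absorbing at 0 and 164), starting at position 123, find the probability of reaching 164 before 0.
P(hit 164 before 0) = 123/164 = 3/4

Let u_k = P(hit 164 before 0 | start at k). Then u_0 = 0, u_164 = 1, and u_k = u_{k-1}/2 + u_{k+1}/2 for 1 ≤ k ≤ 163. This harmonic recurrence is solved by u_k = k/164, giving u_123 = 123/164 = 3/4.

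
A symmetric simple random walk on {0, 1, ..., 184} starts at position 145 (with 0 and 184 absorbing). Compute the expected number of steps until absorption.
E[τ | X_0 = 145] = 5655

Let v_k = E[τ | X_0 = k]. Boundary: v_0 = v_184 = 0. Recurrence: v_k = 1 + (v_{k-1} + v_{k+1})/2 for 1 ≤ k ≤ 183. The particular solution to v_k − (v_{k-1} + v_{k+1})/2 = 1 is v_k = −k^2. Adding homogeneous solution A + B k and matching boundaries gives v_k = k (184 − k). Substituting k = 145: v_145 = 145 · 39 = 5655.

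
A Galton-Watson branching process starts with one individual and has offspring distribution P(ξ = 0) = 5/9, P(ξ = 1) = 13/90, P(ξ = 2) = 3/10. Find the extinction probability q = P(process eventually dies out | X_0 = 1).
q = 1

Mean offspring μ = 0·5/9 + 1·13/90 + 2·3/10 = 67/90 ≤ 1. For μ ≤ 1 with offspring not concentrated at 1, the Galton-Watson process goes extinct almost surely, so q = 1.
(Algebraic check: The pgf is f(s) = 5/9 + 13/90·s + 3/10·s². The extinction probability q is the smallest fixed point of f in [0, 1]. Setting s = f(s):
  3/10·s² + (13/90 − 1)·s + 5/9 = 0
  3/10·s² − (5/9 + 3/10)·s + 5/9 = 0
which factors as (s − 1)·(3/10·s − 5/9) = 0, giving roots s = 1 and s = (5/9)/(3/10) = 50/27. Since 50/27 ≥ 1, the smallest root in [0, 1] is s = 1.)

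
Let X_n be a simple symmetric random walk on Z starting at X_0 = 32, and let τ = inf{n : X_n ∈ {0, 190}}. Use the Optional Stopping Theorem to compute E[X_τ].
E[X_τ] = 32

X_n is a martingale and τ is a bounded-mean stopping time (indeed τ is finite a.s. with bounded expectation since the walk is in a bounded region). By the OST, E[X_τ] = E[X_0] = 32. Equivalently: E[X_τ] = 190 · P(hit 190 first) + 0 · P(hit 0 first) = 190 · (32/190) = 32.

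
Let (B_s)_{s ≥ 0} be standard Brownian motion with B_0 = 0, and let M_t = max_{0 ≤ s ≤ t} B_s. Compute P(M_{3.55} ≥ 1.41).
P(M_{3.55} ≥ 1.41) = 2·P(B_{3.55} ≥ 1.41) = 2(1 − Φ(1.41/√3.55)) ≈ 0.4542

By the reflection principle for Brownian motion, P(M_t ≥ a) = 2 · P(B_t ≥ a) for a ≥ 0. Since B_t ~ N(0, t), P(B_t ≥ 1.41) = 1 − Φ(1.41/√t) = 1 − Φ(1.41/√3.55) = 1 − Φ(0.7484). So
  P(M_{3.55} ≥ 1.41) = 2(1 − Φ(0.7484)) ≈ 0.4542.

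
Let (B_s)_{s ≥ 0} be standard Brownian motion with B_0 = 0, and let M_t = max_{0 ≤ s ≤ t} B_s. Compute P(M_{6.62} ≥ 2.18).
P(M_{6.62} ≥ 2.18) = 2·P(B_{6.62} ≥ 2.18) = 2(1 − Φ(2.18/√6.62)) ≈ 0.3968

By the reflection principle for Brownian motion, P(M_t ≥ a) = 2 · P(B_t ≥ a) for a ≥ 0. Since B_t ~ N(0, t), P(B_t ≥ 2.18) = 1 − Φ(2.18/√t) = 1 − Φ(2.18/√6.62) = 1 − Φ(0.8473). So
  P(M_{6.62} ≥ 2.18) = 2(1 − Φ(0.8473)) ≈ 0.3968.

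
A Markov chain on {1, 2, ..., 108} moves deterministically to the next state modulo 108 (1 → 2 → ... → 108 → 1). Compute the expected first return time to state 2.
E[T_2 | X_0 = 2] = 108

The chain cycles deterministically, so starting at state 2 it returns in exactly 108 steps. Equivalently, the stationary distribution is uniform π_j = 1/108 for every state j, so by Kac's formula E[T_2] = 1/π_2 = 108.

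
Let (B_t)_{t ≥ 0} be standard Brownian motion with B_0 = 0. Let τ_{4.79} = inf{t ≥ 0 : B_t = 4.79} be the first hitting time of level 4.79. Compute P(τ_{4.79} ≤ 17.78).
P(τ_{4.79} ≤ 17.78) = 2(1 − Φ(4.79/√17.78)) = 2(1 − Φ(1.1360)) ≈ 0.2560

By the reflection principle for standard BM, P(τ_b ≤ t) = 2 · P(B_t ≥ b). Since B_t ~ N(0, t), P(B_t ≥ 4.79) = 1 − Φ(4.79/√t) = 1 − Φ(4.79/√17.78) = 1 − Φ(1.1360) ≈ 0.12798. Doubling: P(τ_{4.79} ≤ 17.78) ≈ 2 · 0.12798 = 0.25596 ≈ 0.2560.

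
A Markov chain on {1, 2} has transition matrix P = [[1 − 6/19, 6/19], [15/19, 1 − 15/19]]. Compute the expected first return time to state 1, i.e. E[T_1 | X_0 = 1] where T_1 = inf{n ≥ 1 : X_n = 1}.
E[T_1 | X_0 = 1] = 1/π_1 = 7/5

For an irreducible recurrent Markov chain with stationary distribution π, E[T_i | X_0 = i] = 1/π_i (Kac's formula). Here π_1 = (15/19)/(6/19 + 15/19) = (15/19)/(21/19) = 5/7, so E[T_1 | X_0 = 1] = 1/π_1 = (6/19 + 15/19)/(15/19) = (21/19)/(15/19) = 7/5.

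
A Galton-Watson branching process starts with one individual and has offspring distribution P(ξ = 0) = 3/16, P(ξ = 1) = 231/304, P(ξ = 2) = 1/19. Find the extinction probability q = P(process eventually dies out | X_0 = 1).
q = 1

Mean offspring μ = 0·3/16 + 1·231/304 + 2·1/19 = 263/304 ≤ 1. For μ ≤ 1 with offspring not concentrated at 1, the Galton-Watson process goes extinct almost surely, so q = 1.
(Algebraic check: The pgf is f(s) = 3/16 + 231/304·s + 1/19·s². The extinction probability q is the smallest fixed point of f in [0, 1]. Setting s = f(s):
  1/19·s² + (231/304 − 1)·s + 3/16 = 0
  1/19·s² − (3/16 + 1/19)·s + 3/16 = 0
which factors as (s − 1)·(1/19·s − 3/16) = 0, giving roots s = 1 and s = (3/16)/(1/19) = 57/16. Since 57/16 ≥ 1, the smallest root in [0, 1] is s = 1.)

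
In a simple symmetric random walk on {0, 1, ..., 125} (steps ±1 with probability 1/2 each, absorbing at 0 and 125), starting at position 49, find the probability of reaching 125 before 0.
P(hit 125 before 0) = 49/125

Let u_k = P(hit 125 before 0 | start at k). Then u_0 = 0, u_125 = 1, and u_k = u_{k-1}/2 + u_{k+1}/2 for 1 ≤ k ≤ 124. This harmonic recurrence is solved by u_k = k/125, giving u_49 = 49/125.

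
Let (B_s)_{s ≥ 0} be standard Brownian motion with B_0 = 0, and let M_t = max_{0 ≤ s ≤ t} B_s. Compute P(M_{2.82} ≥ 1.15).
P(M_{2.82} ≥ 1.15) = 2·P(B_{2.82} ≥ 1.15) = 2(1 − Φ(1.15/√2.82)) ≈ 0.4935

By the reflection principle for Brownian motion, P(M_t ≥ a) = 2 · P(B_t ≥ a) for a ≥ 0. Since B_t ~ N(0, t), P(B_t ≥ 1.15) = 1 − Φ(1.15/√t) = 1 − Φ(1.15/√2.82) = 1 − Φ(0.6848). So
  P(M_{2.82} ≥ 1.15) = 2(1 − Φ(0.6848)) ≈ 0.4935.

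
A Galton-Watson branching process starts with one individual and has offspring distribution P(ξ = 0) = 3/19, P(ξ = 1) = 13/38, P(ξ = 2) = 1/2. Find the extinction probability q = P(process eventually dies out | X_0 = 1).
q = 6/19

The pgf is f(s) = 3/19 + 13/38·s + 1/2·s². The extinction probability q is the smallest fixed point of f in [0, 1]. Setting s = f(s):
  1/2·s² + (13/38 − 1)·s + 3/19 = 0
  1/2·s² − (3/19 + 1/2)·s + 3/19 = 0
which factors as (s − 1)·(1/2·s − 3/19) = 0, giving roots s = 1 and s = (3/19)/(1/2) = 6/19.
Mean offspring μ = 13/38 + 2·1/2 = 51/38 > 1 (supercritical), so q < 1. The extinction probability is the smaller root: q = (3/19)/(1/2) = 6/19.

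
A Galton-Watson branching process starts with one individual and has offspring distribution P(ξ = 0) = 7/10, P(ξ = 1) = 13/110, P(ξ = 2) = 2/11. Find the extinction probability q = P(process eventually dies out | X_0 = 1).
q = 1

Mean offspring μ = 0·7/10 + 1·13/110 + 2·2/11 = 53/110 ≤ 1. For μ ≤ 1 with offspring not concentrated at 1, the Galton-Watson process goes extinct almost surely, so q = 1.
(Algebraic check: The pgf is f(s) = 7/10 + 13/110·s + 2/11·s². The extinction probability q is the smallest fixed point of f in [0, 1]. Setting s = f(s):
  2/11·s² + (13/110 − 1)·s + 7/10 = 0
  2/11·s² − (7/10 + 2/11)·s + 7/10 = 0
which factors as (s − 1)·(2/11·s − 7/10) = 0, giving roots s = 1 and s = (7/10)/(2/11) = 77/20. Since 77/20 ≥ 1, the smallest root in [0, 1] is s = 1.)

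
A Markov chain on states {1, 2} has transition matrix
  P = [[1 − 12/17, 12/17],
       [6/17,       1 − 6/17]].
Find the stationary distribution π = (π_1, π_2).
π_1 = 1/3, π_2 = 2/3

Solve πP = π with π_1 + π_2 = 1. From πP = π: π_1 · (1 − 12/17) + π_2 · 6/17 = π_1 ⇒ π_2 · 6/17 = π_1 · 12/17 ⇒ π_2/π_1 = (12/17)/(6/17) = 2. Together with π_1 + π_2 = 1:
  π_1 = (6/17)/(12/17 + 6/17) = (6/17)/(18/17) = 1/3,
  π_2 = (12/17)/(12/17 + 6/17) = (12/17)/(18/17) = 2/3.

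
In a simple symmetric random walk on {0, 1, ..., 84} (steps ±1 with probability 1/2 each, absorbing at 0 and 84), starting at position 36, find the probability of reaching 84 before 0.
P(hit 84 before 0) = 36/84 = 3/7

Let u_k = P(hit 84 before 0 | start at k). Then u_0 = 0, u_84 = 1, and u_k = u_{k-1}/2 + u_{k+1}/2 for 1 ≤ k ≤ 83. This harmonic recurrence is solved by u_k = k/84, giving u_36 = 36/84 = 3/7.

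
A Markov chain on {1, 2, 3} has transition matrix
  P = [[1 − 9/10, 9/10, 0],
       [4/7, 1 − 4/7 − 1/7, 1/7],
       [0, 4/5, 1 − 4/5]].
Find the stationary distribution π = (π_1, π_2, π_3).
π = (160/457, 252/457, 45/457)

This is a birth-death chain on three states, which satisfies detailed balance: π_1 · P_{12} = π_2 · P_{21} and π_2 · P_{23} = π_3 · P_{32}.
From π_1 · 9/10 = π_2 · 4/7: π_2/π_1 = (9/10)/(4/7) = 63/40.
From π_2 · 1/7 = π_3 · 4/5: π_3/π_2 = (1/7)/(4/5) = 5/28.
Take π_1 proportional to 1; then unnormalized π = (1, 63/40, 9/32). Normalize by dividing by the sum 457/160:
  π = (160/457, 252/457, 45/457).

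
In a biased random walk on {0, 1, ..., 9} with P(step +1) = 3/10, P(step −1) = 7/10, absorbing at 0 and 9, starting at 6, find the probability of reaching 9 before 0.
P(hit 9 before 0) = (1 − (7/3)^6) / (1 − (7/3)^9) = 9990/127639

Let u_k denote P(reach 9 before 0 | start at k). Boundary: u_0 = 0, u_9 = 1. Recurrence: u_k = 3/10·u_{k+1} + 7/10·u_{k-1} for 1 ≤ k ≤ 8. Try u_k = A + B·r^k with r = q/p = (7/10)/(3/10) = 7/3. Substitution satisfies the recurrence; boundary conditions give:
  u_k = (1 − r^k) / (1 − r^N) = (1 − (7/3)^6) / (1 − (7/3)^9) = 9990/127639.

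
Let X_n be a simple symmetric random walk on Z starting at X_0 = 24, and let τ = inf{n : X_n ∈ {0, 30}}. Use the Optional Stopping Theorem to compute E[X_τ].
E[X_τ] = 24

X_n is a martingale and τ is a bounded-mean stopping time (indeed τ is finite a.s. with bounded expectation since the walk is in a bounded region). By the OST, E[X_τ] = E[X_0] = 24. Equivalently: E[X_τ] = 30 · P(hit 30 first) + 0 · P(hit 0 first) = 30 · (24/30) = 24.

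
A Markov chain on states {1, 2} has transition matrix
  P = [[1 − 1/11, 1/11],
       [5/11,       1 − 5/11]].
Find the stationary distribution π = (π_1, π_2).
π_1 = 5/6, π_2 = 1/6

Solve πP = π with π_1 + π_2 = 1. From πP = π: π_1 · (1 − 1/11) + π_2 · 5/11 = π_1 ⇒ π_2 · 5/11 = π_1 · 1/11 ⇒ π_2/π_1 = (1/11)/(5/11) = 1/5. Together with π_1 + π_2 = 1:
  π_1 = (5/11)/(1/11 + 5/11) = (5/11)/(6/11) = 5/6,
  π_2 = (1/11)/(1/11 + 5/11) = (1/11)/(6/11) = 1/6.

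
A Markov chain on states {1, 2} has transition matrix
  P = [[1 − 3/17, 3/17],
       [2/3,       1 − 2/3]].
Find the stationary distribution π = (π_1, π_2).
π_1 = 34/43, π_2 = 9/43

Solve πP = π with π_1 + π_2 = 1. From πP = π: π_1 · (1 − 3/17) + π_2 · 2/3 = π_1 ⇒ π_2 · 2/3 = π_1 · 3/17 ⇒ π_2/π_1 = (3/17)/(2/3) = 9/34. Together with π_1 + π_2 = 1:
  π_1 = (2/3)/(3/17 + 2/3) = (2/3)/(43/51) = 34/43,
  π_2 = (3/17)/(3/17 + 2/3) = (3/17)/(43/51) = 9/43.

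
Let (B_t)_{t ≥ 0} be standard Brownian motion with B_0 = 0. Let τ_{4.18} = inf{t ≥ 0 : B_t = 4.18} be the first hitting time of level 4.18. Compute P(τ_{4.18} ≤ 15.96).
P(τ_{4.18} ≤ 15.96) = 2(1 − Φ(4.18/√15.96)) = 2(1 − Φ(1.0463)) ≈ 0.2954

By the reflection principle for standard BM, P(τ_b ≤ t) = 2 · P(B_t ≥ b). Since B_t ~ N(0, t), P(B_t ≥ 4.18) = 1 − Φ(4.18/√t) = 1 − Φ(4.18/√15.96) = 1 − Φ(1.0463) ≈ 0.14771. Doubling: P(τ_{4.18} ≤ 15.96) ≈ 2 · 0.14771 = 0.29542 ≈ 0.2954.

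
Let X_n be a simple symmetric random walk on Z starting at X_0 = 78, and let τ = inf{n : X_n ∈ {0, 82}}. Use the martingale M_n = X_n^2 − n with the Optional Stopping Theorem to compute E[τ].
E[τ] = 312

M_n = X_n^2 − n is a martingale (since E[X_{n+1}^2 | F_n] = X_n^2 + 1). By OST (τ has finite mean in a bounded region), E[M_τ] = E[M_0] = X_0^2 − 0 = 78^2 = 6084. Also E[M_τ] = E[X_τ^2] − E[τ]. The walk exits at 0 or 82, with P(hit 82 first) = 78/82, so E[X_τ^2] = 82^2 · 78/82 + 0 = 6396. Thus E[τ] = E[X_τ^2] − E[M_τ] = 6396 − 6084 = 312 = 78(82 − 78) = 312.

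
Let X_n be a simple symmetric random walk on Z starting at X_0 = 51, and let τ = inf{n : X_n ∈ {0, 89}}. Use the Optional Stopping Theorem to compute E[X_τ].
E[X_τ] = 51

X_n is a martingale and τ is a bounded-mean stopping time (indeed τ is finite a.s. with bounded expectation since the walk is in a bounded region). By the OST, E[X_τ] = E[X_0] = 51. Equivalently: E[X_τ] = 89 · P(hit 89 first) + 0 · P(hit 0 first) = 89 · (51/89) = 51.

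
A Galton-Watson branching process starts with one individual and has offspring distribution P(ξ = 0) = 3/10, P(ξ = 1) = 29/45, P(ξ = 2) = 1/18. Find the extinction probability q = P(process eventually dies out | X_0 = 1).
q = 1

Mean offspring μ = 0·3/10 + 1·29/45 + 2·1/18 = 34/45 ≤ 1. For μ ≤ 1 with offspring not concentrated at 1, the Galton-Watson process goes extinct almost surely, so q = 1.
(Algebraic check: The pgf is f(s) = 3/10 + 29/45·s + 1/18·s². The extinction probability q is the smallest fixed point of f in [0, 1]. Setting s = f(s):
  1/18·s² + (29/45 − 1)·s + 3/10 = 0
  1/18·s² − (3/10 + 1/18)·s + 3/10 = 0
which factors as (s − 1)·(1/18·s − 3/10) = 0, giving roots s = 1 and s = (3/10)/(1/18) = 27/5. Since 27/5 ≥ 1, the smallest root in [0, 1] is s = 1.)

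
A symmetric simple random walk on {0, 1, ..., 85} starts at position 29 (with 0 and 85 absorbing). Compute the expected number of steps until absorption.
E[τ | X_0 = 29] = 1624

Let v_k = E[τ | X_0 = k]. Boundary: v_0 = v_85 = 0. Recurrence: v_k = 1 + (v_{k-1} + v_{k+1})/2 for 1 ≤ k ≤ 84. The particular solution to v_k − (v_{k-1} + v_{k+1})/2 = 1 is v_k = −k^2. Adding homogeneous solution A + B k and matching boundaries gives v_k = k (85 − k). Substituting k = 29: v_29 = 29 · 56 = 1624.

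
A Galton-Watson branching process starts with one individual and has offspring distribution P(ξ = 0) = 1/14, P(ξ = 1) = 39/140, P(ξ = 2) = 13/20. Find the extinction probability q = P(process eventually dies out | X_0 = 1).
q = 10/91

The pgf is f(s) = 1/14 + 39/140·s + 13/20·s². The extinction probability q is the smallest fixed point of f in [0, 1]. Setting s = f(s):
  13/20·s² + (39/140 − 1)·s + 1/14 = 0
  13/20·s² − (1/14 + 13/20)·s + 1/14 = 0
which factors as (s − 1)·(13/20·s − 1/14) = 0, giving roots s = 1 and s = (1/14)/(13/20) = 10/91.
Mean offspring μ = 39/140 + 2·13/20 = 221/140 > 1 (supercritical), so q < 1. The extinction probability is the smaller root: q = (1/14)/(13/20) = 10/91.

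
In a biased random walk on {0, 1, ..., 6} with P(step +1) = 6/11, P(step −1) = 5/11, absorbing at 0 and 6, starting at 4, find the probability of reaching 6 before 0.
P(hit 6 before 0) = (1 − (5/6)^4) / (1 − (5/6)^6) = 2196/2821

Let u_k denote P(reach 6 before 0 | start at k). Boundary: u_0 = 0, u_6 = 1. Recurrence: u_k = 6/11·u_{k+1} + 5/11·u_{k-1} for 1 ≤ k ≤ 5. Try u_k = A + B·r^k with r = q/p = (5/11)/(6/11) = 5/6. Substitution satisfies the recurrence; boundary conditions give:
  u_k = (1 − r^k) / (1 − r^N) = (1 − (5/6)^4) / (1 − (5/6)^6) = 2196/2821.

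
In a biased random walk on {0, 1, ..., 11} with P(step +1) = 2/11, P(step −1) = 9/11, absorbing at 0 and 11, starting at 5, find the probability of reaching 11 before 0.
P(hit 11 before 0) = (1 − (9/2)^5) / (1 − (9/2)^11) = 539584/4483008223

Let u_k denote P(reach 11 before 0 | start at k). Boundary: u_0 = 0, u_11 = 1. Recurrence: u_k = 2/11·u_{k+1} + 9/11·u_{k-1} for 1 ≤ k ≤ 10. Try u_k = A + B·r^k with r = q/p = (9/11)/(2/11) = 9/2. Substitution satisfies the recurrence; boundary conditions give:
  u_k = (1 − r^k) / (1 − r^N) = (1 − (9/2)^5) / (1 − (9/2)^11) = 539584/4483008223.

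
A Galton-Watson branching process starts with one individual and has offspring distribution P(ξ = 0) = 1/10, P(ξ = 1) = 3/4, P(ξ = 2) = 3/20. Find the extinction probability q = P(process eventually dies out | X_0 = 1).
q = 2/3

The pgf is f(s) = 1/10 + 3/4·s + 3/20·s². The extinction probability q is the smallest fixed point of f in [0, 1]. Setting s = f(s):
  3/20·s² + (3/4 − 1)·s + 1/10 = 0
  3/20·s² − (1/10 + 3/20)·s + 1/10 = 0
which factors as (s − 1)·(3/20·s − 1/10) = 0, giving roots s = 1 and s = (1/10)/(3/20) = 2/3.
Mean offspring μ = 3/4 + 2·3/20 = 21/20 > 1 (supercritical), so q < 1. The extinction probability is the smaller root: q = (1/10)/(3/20) = 2/3.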